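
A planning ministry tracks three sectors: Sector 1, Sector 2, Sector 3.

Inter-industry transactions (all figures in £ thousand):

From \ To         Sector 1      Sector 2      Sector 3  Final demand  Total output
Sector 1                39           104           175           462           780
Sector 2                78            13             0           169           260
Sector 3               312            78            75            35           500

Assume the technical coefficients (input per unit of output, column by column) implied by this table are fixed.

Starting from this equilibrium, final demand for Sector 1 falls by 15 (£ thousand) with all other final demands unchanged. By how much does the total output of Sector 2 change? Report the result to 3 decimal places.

Δx_2 = -2.162

Technical coefficients a_ij = z_ij / X_j:
  a_11 = 39/780 = 0.05, a_21 = 78/780 = 0.10, a_31 = 312/780 = 0.40
  a_12 = 104/260 = 0.40, a_22 = 13/260 = 0.05, a_32 = 78/260 = 0.30
  a_13 = 175/500 = 0.35, a_23 = 0/500 = 0.00, a_33 = 75/500 = 0.15
I − A =
  [   0.95    -0.40    -0.35]
  [  -0.10     0.95     0.00]
  [  -0.40    -0.30     0.85]
Cofactors of I−A, C_ij = (−1)^(i+j)·(minor ij) (rows/columns in the sector order above):
  C_11 = (0.95)(0.85) − (0.00)(-0.30) = 0.8075
  C_12 = −[(-0.10)(0.85) − (0.00)(-0.40)] = 0.0850
  C_13 = (-0.10)(-0.30) − (0.95)(-0.40) = 0.4100
  C_21 = −[(-0.40)(0.85) − (-0.35)(-0.30)] = 0.4450
  C_22 = (0.95)(0.85) − (-0.35)(-0.40) = 0.6675
  C_23 = −[(0.95)(-0.30) − (-0.40)(-0.40)] = 0.4450
  C_31 = (-0.40)(0.00) − (-0.35)(0.95) = 0.3325
  C_32 = −[(0.95)(0.00) − (-0.35)(-0.10)] = 0.0350
  C_33 = (0.95)(0.95) − (-0.40)(-0.10) = 0.8625
det(I−A) = Σ_j (I−A)_1j·C_1j = (0.95)(0.8075) + (-0.40)(0.0850) + (-0.35)(0.4100) = 0.589625
adj(I−A) = Cᵀ =
  [ 0.8075   0.4450   0.3325]
  [ 0.0850   0.6675   0.0350]
  [ 0.4100   0.4450   0.8625]
(I − A)⁻¹ = adj(I−A) / det(I−A) ≈
  [   1.3695     0.7547     0.5639]
  [   0.1442     1.1321     0.0594]
  [   0.6954     0.7547     1.4628]
Δx = (I − A)⁻¹ Δd with Δd having -15 in the Sector 1 component and 0 elsewhere.
So Δx_2 = L_21 · (-15), where L_21 = adj(I−A)_21 / det(I−A) = 0.0850 / 0.589625.
Δx_2 = 0.0850 × (-15) / 0.589625 = -1.275 / 0.589625 ≈ -2.162.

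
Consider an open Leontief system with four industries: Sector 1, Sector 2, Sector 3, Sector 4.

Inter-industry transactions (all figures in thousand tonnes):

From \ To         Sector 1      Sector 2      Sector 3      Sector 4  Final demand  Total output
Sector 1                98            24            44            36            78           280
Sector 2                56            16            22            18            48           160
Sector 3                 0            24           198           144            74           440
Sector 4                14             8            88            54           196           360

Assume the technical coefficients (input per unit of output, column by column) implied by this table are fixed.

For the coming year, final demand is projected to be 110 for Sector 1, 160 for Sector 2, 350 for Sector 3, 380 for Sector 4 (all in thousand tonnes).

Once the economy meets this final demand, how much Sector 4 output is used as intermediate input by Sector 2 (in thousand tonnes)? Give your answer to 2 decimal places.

Technical coefficients a_ij = z_ij / X_j:
  a_11 = 98/280 = 0.35, a_21 = 56/280 = 0.20, a_31 = 0/280 = 0.00, a_41 = 14/280 = 0.05
  a_12 = 24/160 = 0.15, a_22 = 16/160 = 0.10, a_32 = 24/160 = 0.15, a_42 = 8/160 = 0.05
  a_13 = 44/440 = 0.10, a_23 = 22/440 = 0.05, a_33 = 198/440 = 0.45, a_43 = 88/440 = 0.20
  a_14 = 36/360 = 0.10, a_24 = 18/360 = 0.05, a_34 = 144/360 = 0.40, a_44 = 54/360 = 0.15
I − A =
  [   0.65    -0.15    -0.10    -0.10]
  [  -0.20     0.90    -0.05    -0.05]
  [   0.00    -0.15     0.55    -0.40]
  [  -0.05    -0.05    -0.20     0.85]
Compute the cofactors C_ij = (−1)^(i+j)·(3×3 minor ij) of I−A; the adjugate is their transpose:
adj(I−A) = Cᵀ =
  [ 0.338500   0.078625   0.102375   0.092625]
  [ 0.079875   0.247125   0.055125   0.049875]
  [ 0.047875   0.098125   0.464250   0.229875]
  [ 0.035875   0.042250   0.118500   0.297375]
det(I−A) = Σ_j (I−A)_1j·C_1j = (0.65)(0.338500) + (-0.15)(0.079875) + (-0.10)(0.047875) + (-0.10)(0.035875) = 0.19966875
(I − A)⁻¹ = adj(I−A) / det(I−A) ≈
  [   1.6953     0.3938     0.5127     0.4639]
  [   0.4000     1.2377     0.2761     0.2498]
  [   0.2398     0.4914     2.3251     1.1513]
  [   0.1797     0.2116     0.5935     1.4893]
First solve x = (I − A)⁻¹ d = adj(I−A)·d / det(I−A); in particular x_2 = (0.079875·110 + 0.247125·160 + 0.055125·350 + 0.049875·380) / 0.19966875 = 86.5725 / 0.19966875 ≈ 433.5806.
Intermediate flow from 4 to 2: z_42 = a_42 · x_2 = 0.05 × 86.5725 / 0.19966875 = 4.328625 / 0.19966875 ≈ 21.68.

z_42 = 21.68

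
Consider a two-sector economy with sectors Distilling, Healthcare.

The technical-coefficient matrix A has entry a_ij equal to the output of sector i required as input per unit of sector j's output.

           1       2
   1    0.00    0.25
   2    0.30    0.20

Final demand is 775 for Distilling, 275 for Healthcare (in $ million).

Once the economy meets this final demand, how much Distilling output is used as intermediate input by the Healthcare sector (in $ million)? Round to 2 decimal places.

z_12 = 175.00

I − A =
  [   1.00    -0.25]
  [  -0.30     0.80]
det(I−A) = (1.00)(0.80) − (-0.25)(-0.30) = 0.7250
adj(I−A) = [[0.80, 0.25], [0.30, 1.00]]
(I − A)⁻¹ = adj(I−A) / det(I−A) ≈
  [   1.1034     0.3448]
  [   0.4138     1.3793]
First solve x = (I − A)⁻¹ d = adj(I−A)·d / det(I−A); in particular x_2 = (0.30·775 + 1.00·275) / 0.7250 = 507.50 / 0.7250 = 700.0000.
Intermediate flow from 1 to 2: z_12 = a_12 · x_2 = 0.25 × 507.50 / 0.7250 = 126.875 / 0.7250 = 175.00.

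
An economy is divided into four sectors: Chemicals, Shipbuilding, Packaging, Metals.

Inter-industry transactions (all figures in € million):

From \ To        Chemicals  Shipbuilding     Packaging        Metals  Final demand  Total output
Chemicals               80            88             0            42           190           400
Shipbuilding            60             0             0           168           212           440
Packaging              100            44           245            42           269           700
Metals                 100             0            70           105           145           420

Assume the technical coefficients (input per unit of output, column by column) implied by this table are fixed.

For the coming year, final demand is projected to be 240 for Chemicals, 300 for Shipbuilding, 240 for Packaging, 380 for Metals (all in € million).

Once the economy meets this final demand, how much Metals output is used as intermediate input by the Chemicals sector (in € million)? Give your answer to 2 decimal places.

z_MC = 144.73

Technical coefficients a_ij = z_ij / X_j:
  a_CC = 80/400 = 0.20, a_SC = 60/400 = 0.15, a_PC = 100/400 = 0.25, a_MC = 100/400 = 0.25
  a_CS = 88/440 = 0.20, a_SS = 0/440 = 0.00, a_PS = 44/440 = 0.10, a_MS = 0/440 = 0.00
  a_CP = 0/700 = 0.00, a_SP = 0/700 = 0.00, a_PP = 245/700 = 0.35, a_MP = 70/700 = 0.10
  a_CM = 42/420 = 0.10, a_SM = 168/420 = 0.40, a_PM = 42/420 = 0.10, a_MM = 105/420 = 0.25
I − A =
  [   0.80    -0.20     0.00    -0.10]
  [  -0.15     1.00     0.00    -0.40]
  [  -0.25    -0.10     0.65    -0.10]
  [  -0.25     0.00    -0.10     0.75]
Compute the cofactors C_ij = (−1)^(i+j)·(3×3 minor ij) of I−A; the adjugate is their transpose:
adj(I−A) = Cᵀ =
  [ 0.473500   0.096500   0.018000   0.117000]
  [ 0.146625   0.363250   0.033500   0.217750]
  [ 0.233750   0.100000   0.532500   0.155500]
  [ 0.189000   0.045500   0.077000   0.500500]
det(I−A) = Σ_j (I−A)_1j·C_1j = (0.80)(0.473500) + (-0.20)(0.146625) + (0.00)(0.233750) + (-0.10)(0.189000) = 0.330575
(I − A)⁻¹ = adj(I−A) / det(I−A) ≈
  [   1.4324     0.2919     0.0545     0.3539]
  [   0.4435     1.0988     0.1013     0.6587]
  [   0.7071     0.3025     1.6108     0.4704]
  [   0.5717     0.1376     0.2329     1.5140]
First solve x = (I − A)⁻¹ d = adj(I−A)·d / det(I−A); in particular x_C = (0.473500·240 + 0.096500·300 + 0.018000·240 + 0.117000·380) / 0.330575 = 191.37 / 0.330575 ≈ 578.9004.
Intermediate flow from M to C: z_MC = a_MC · x_C = 0.25 × 191.37 / 0.330575 = 47.8425 / 0.330575 ≈ 144.73.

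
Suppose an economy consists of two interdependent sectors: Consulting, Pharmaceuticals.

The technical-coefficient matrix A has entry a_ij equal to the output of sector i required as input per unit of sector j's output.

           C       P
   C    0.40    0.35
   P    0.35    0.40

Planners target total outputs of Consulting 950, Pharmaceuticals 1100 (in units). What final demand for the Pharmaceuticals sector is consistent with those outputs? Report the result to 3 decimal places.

I − A =
  [   0.60    -0.35]
  [  -0.35     0.60]
d = (I − A) x:
  d_C = (+0.60)·950 + (-0.35)·1100 = 185.000
  d_P = (-0.35)·950 + (+0.60)·1100 = 327.500

d_P = 327.500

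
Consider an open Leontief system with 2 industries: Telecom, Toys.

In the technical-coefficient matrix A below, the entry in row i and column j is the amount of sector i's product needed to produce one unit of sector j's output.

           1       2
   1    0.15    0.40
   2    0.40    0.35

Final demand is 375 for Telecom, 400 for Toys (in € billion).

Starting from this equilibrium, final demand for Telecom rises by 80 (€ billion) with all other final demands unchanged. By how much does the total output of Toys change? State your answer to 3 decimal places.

Δx_2 = 81.529

I − A =
  [   0.85    -0.40]
  [  -0.40     0.65]
det(I−A) = (0.85)(0.65) − (-0.40)(-0.40) = 0.3925
adj(I−A) = [[0.65, 0.40], [0.40, 0.85]]
(I − A)⁻¹ = adj(I−A) / det(I−A) ≈
  [   1.6561     1.0191]
  [   1.0191     2.1656]
Δx = (I − A)⁻¹ Δd with Δd having +80 in the Telecom component and 0 elsewhere.
So Δx_2 = L_21 · (+80), where L_21 = adj(I−A)_21 / det(I−A) = 0.40 / 0.3925.
Δx_2 = 0.40 × (+80) / 0.3925 = 32.00 / 0.3925 ≈ 81.529.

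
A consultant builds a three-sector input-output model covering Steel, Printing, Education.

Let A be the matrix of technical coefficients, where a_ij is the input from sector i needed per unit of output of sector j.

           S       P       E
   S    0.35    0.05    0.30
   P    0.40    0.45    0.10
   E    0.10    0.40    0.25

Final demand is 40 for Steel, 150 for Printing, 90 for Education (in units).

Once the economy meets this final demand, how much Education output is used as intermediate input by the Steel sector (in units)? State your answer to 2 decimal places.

z_ES = 33.20

I − A =
  [   0.65    -0.05    -0.30]
  [  -0.40     0.55    -0.10]
  [  -0.10    -0.40     0.75]
Cofactors of I−A, C_ij = (−1)^(i+j)·(minor ij) (rows/columns in the sector order above):
  C_11 = (0.55)(0.75) − (-0.10)(-0.40) = 0.3725
  C_12 = −[(-0.40)(0.75) − (-0.10)(-0.10)] = 0.3100
  C_13 = (-0.40)(-0.40) − (0.55)(-0.10) = 0.2150
  C_21 = −[(-0.05)(0.75) − (-0.30)(-0.40)] = 0.1575
  C_22 = (0.65)(0.75) − (-0.30)(-0.10) = 0.4575
  C_23 = −[(0.65)(-0.40) − (-0.05)(-0.10)] = 0.2650
  C_31 = (-0.05)(-0.10) − (-0.30)(0.55) = 0.1700
  C_32 = −[(0.65)(-0.10) − (-0.30)(-0.40)] = 0.1850
  C_33 = (0.65)(0.55) − (-0.05)(-0.40) = 0.3375
det(I−A) = Σ_j (I−A)_1j·C_1j = (0.65)(0.3725) + (-0.05)(0.3100) + (-0.30)(0.2150) = 0.162125
adj(I−A) = Cᵀ =
  [ 0.3725   0.1575   0.1700]
  [ 0.3100   0.4575   0.1850]
  [ 0.2150   0.2650   0.3375]
(I − A)⁻¹ = adj(I−A) / det(I−A) ≈
  [   2.2976     0.9715     1.0486]
  [   1.9121     2.8219     1.1411]
  [   1.3261     1.6345     2.0817]
First solve x = (I − A)⁻¹ d = adj(I−A)·d / det(I−A); in particular x_S = (0.3725·40 + 0.1575·150 + 0.1700·90) / 0.162125 = 53.825 / 0.162125 ≈ 331.9969.
Intermediate flow from E to S: z_ES = a_ES · x_S = 0.10 × 53.825 / 0.162125 = 5.3825 / 0.162125 ≈ 33.20.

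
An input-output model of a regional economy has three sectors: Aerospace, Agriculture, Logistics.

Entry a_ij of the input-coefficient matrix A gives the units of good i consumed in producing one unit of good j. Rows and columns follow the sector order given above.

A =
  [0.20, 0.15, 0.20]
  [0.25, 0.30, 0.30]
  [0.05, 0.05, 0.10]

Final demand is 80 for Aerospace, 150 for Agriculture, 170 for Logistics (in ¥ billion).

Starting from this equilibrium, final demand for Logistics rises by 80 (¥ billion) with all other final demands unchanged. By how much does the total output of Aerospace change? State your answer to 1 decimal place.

I − A =
  [   0.80    -0.15    -0.20]
  [  -0.25     0.70    -0.30]
  [  -0.05    -0.05     0.90]
Cofactors of I−A, C_ij = (−1)^(i+j)·(minor ij) (rows/columns in the sector order above):
  C_11 = (0.70)(0.90) − (-0.30)(-0.05) = 0.6150
  C_12 = −[(-0.25)(0.90) − (-0.30)(-0.05)] = 0.2400
  C_13 = (-0.25)(-0.05) − (0.70)(-0.05) = 0.0475
  C_21 = −[(-0.15)(0.90) − (-0.20)(-0.05)] = 0.1450
  C_22 = (0.80)(0.90) − (-0.20)(-0.05) = 0.7100
  C_23 = −[(0.80)(-0.05) − (-0.15)(-0.05)] = 0.0475
  C_31 = (-0.15)(-0.30) − (-0.20)(0.70) = 0.1850
  C_32 = −[(0.80)(-0.30) − (-0.20)(-0.25)] = 0.2900
  C_33 = (0.80)(0.70) − (-0.15)(-0.25) = 0.5225
det(I−A) = Σ_j (I−A)_1j·C_1j = (0.80)(0.6150) + (-0.15)(0.2400) + (-0.20)(0.0475) = 0.4465
adj(I−A) = Cᵀ =
  [ 0.6150   0.1450   0.1850]
  [ 0.2400   0.7100   0.2900]
  [ 0.0475   0.0475   0.5225]
(I − A)⁻¹ = adj(I−A) / det(I−A) ≈
  [   1.3774     0.3247     0.4143]
  [   0.5375     1.5901     0.6495]
  [   0.1064     0.1064     1.1702]
Δx = (I − A)⁻¹ Δd with Δd having +80 in the Logistics component and 0 elsewhere.
So Δx_1 = L_13 · (+80), where L_13 = adj(I−A)_13 / det(I−A) = 0.1850 / 0.4465.
Δx_1 = 0.1850 × (+80) / 0.4465 = 14.80 / 0.4465 ≈ 33.1.

Δx_1 = 33.1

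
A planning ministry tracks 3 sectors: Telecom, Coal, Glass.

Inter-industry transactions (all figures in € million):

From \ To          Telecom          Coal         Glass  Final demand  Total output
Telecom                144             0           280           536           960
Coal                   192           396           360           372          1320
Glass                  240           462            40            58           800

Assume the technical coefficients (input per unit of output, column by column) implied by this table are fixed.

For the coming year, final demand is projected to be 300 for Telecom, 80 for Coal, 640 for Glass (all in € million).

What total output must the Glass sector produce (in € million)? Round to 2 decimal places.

x_3 = 1383.29

Technical coefficients a_ij = z_ij / X_j:
  a_11 = 144/960 = 0.15, a_21 = 192/960 = 0.20, a_31 = 240/960 = 0.25
  a_12 = 0/1320 = 0.00, a_22 = 396/1320 = 0.30, a_32 = 462/1320 = 0.35
  a_13 = 280/800 = 0.35, a_23 = 360/800 = 0.45, a_33 = 40/800 = 0.05
I − A =
  [   0.85     0.00    -0.35]
  [  -0.20     0.70    -0.45]
  [  -0.25    -0.35     0.95]
Cofactors of I−A, C_ij = (−1)^(i+j)·(minor ij) (rows/columns in the sector order above):
  C_11 = (0.70)(0.95) − (-0.45)(-0.35) = 0.5075
  C_12 = −[(-0.20)(0.95) − (-0.45)(-0.25)] = 0.3025
  C_13 = (-0.20)(-0.35) − (0.70)(-0.25) = 0.2450
  C_21 = −[(0.00)(0.95) − (-0.35)(-0.35)] = 0.1225
  C_22 = (0.85)(0.95) − (-0.35)(-0.25) = 0.7200
  C_23 = −[(0.85)(-0.35) − (0.00)(-0.25)] = 0.2975
  C_31 = (0.00)(-0.45) − (-0.35)(0.70) = 0.2450
  C_32 = −[(0.85)(-0.45) − (-0.35)(-0.20)] = 0.4525
  C_33 = (0.85)(0.70) − (0.00)(-0.20) = 0.5950
det(I−A) = Σ_j (I−A)_1j·C_1j = (0.85)(0.5075) + (0.00)(0.3025) + (-0.35)(0.2450) = 0.345625
adj(I−A) = Cᵀ =
  [ 0.5075   0.1225   0.2450]
  [ 0.3025   0.7200   0.4525]
  [ 0.2450   0.2975   0.5950]
(I − A)⁻¹ = adj(I−A) / det(I−A) ≈
  [   1.4684     0.3544     0.7089]
  [   0.8752     2.0832     1.3092]
  [   0.7089     0.8608     1.7215]
x = (I − A)⁻¹ d = adj(I−A)·d / det(I−A), with det(I−A) = 0.345625:
  x_1 = (0.5075·300 + 0.1225·80 + 0.2450·640) / 0.345625 = 318.85 / 0.345625 ≈ 922.53
  x_2 = (0.3025·300 + 0.7200·80 + 0.4525·640) / 0.345625 = 437.95 / 0.345625 ≈ 1267.12
  x_3 = (0.2450·300 + 0.2975·80 + 0.5950·640) / 0.345625 = 478.10 / 0.345625 ≈ 1383.29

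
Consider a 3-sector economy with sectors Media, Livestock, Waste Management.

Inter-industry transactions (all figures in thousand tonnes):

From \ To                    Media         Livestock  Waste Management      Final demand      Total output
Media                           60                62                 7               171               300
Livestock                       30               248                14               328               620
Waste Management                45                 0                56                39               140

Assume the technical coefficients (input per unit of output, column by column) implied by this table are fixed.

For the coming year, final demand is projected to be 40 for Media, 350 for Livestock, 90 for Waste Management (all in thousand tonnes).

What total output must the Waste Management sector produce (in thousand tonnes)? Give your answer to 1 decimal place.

x_3 = 185.3

Technical coefficients a_ij = z_ij / X_j:
  a_11 = 60/300 = 0.20, a_21 = 30/300 = 0.10, a_31 = 45/300 = 0.15
  a_12 = 62/620 = 0.10, a_22 = 248/620 = 0.40, a_32 = 0/620 = 0.00
  a_13 = 7/140 = 0.05, a_23 = 14/140 = 0.10, a_33 = 56/140 = 0.40
I − A =
  [   0.80    -0.10    -0.05]
  [  -0.10     0.60    -0.10]
  [  -0.15     0.00     0.60]
Cofactors of I−A, C_ij = (−1)^(i+j)·(minor ij) (rows/columns in the sector order above):
  C_11 = (0.60)(0.60) − (-0.10)(0.00) = 0.3600
  C_12 = −[(-0.10)(0.60) − (-0.10)(-0.15)] = 0.0750
  C_13 = (-0.10)(0.00) − (0.60)(-0.15) = 0.0900
  C_21 = −[(-0.10)(0.60) − (-0.05)(0.00)] = 0.0600
  C_22 = (0.80)(0.60) − (-0.05)(-0.15) = 0.4725
  C_23 = −[(0.80)(0.00) − (-0.10)(-0.15)] = 0.0150
  C_31 = (-0.10)(-0.10) − (-0.05)(0.60) = 0.0400
  C_32 = −[(0.80)(-0.10) − (-0.05)(-0.10)] = 0.0850
  C_33 = (0.80)(0.60) − (-0.10)(-0.10) = 0.4700
det(I−A) = Σ_j (I−A)_1j·C_1j = (0.80)(0.3600) + (-0.10)(0.0750) + (-0.05)(0.0900) = 0.2760
adj(I−A) = Cᵀ =
  [ 0.3600   0.0600   0.0400]
  [ 0.0750   0.4725   0.0850]
  [ 0.0900   0.0150   0.4700]
(I − A)⁻¹ = adj(I−A) / det(I−A) ≈
  [   1.3043     0.2174     0.1449]
  [   0.2717     1.7120     0.3080]
  [   0.3261     0.0543     1.7029]
x = (I − A)⁻¹ d = adj(I−A)·d / det(I−A), with det(I−A) = 0.2760:
  x_1 = (0.3600·40 + 0.0600·350 + 0.0400·90) / 0.2760 = 39.00 / 0.2760 ≈ 141.3
  x_2 = (0.0750·40 + 0.4725·350 + 0.0850·90) / 0.2760 = 176.025 / 0.2760 ≈ 637.8
  x_3 = (0.0900·40 + 0.0150·350 + 0.4700·90) / 0.2760 = 51.15 / 0.2760 ≈ 185.3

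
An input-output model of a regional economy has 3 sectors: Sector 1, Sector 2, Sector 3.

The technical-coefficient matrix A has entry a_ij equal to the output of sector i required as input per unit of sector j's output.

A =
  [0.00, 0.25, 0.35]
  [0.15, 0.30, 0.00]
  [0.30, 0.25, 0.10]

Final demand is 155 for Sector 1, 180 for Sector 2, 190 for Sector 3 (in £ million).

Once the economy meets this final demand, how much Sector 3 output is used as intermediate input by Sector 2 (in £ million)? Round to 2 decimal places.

I − A =
  [   1.00    -0.25    -0.35]
  [  -0.15     0.70     0.00]
  [  -0.30    -0.25     0.90]
Cofactors of I−A, C_ij = (−1)^(i+j)·(minor ij) (rows/columns in the sector order above):
  C_11 = (0.70)(0.90) − (0.00)(-0.25) = 0.6300
  C_12 = −[(-0.15)(0.90) − (0.00)(-0.30)] = 0.1350
  C_13 = (-0.15)(-0.25) − (0.70)(-0.30) = 0.2475
  C_21 = −[(-0.25)(0.90) − (-0.35)(-0.25)] = 0.3125
  C_22 = (1.00)(0.90) − (-0.35)(-0.30) = 0.7950
  C_23 = −[(1.00)(-0.25) − (-0.25)(-0.30)] = 0.3250
  C_31 = (-0.25)(0.00) − (-0.35)(0.70) = 0.2450
  C_32 = −[(1.00)(0.00) − (-0.35)(-0.15)] = 0.0525
  C_33 = (1.00)(0.70) − (-0.25)(-0.15) = 0.6625
det(I−A) = Σ_j (I−A)_1j·C_1j = (1.00)(0.6300) + (-0.25)(0.1350) + (-0.35)(0.2475) = 0.509625
adj(I−A) = Cᵀ =
  [ 0.6300   0.3125   0.2450]
  [ 0.1350   0.7950   0.0525]
  [ 0.2475   0.3250   0.6625]
(I − A)⁻¹ = adj(I−A) / det(I−A) ≈
  [   1.2362     0.6132     0.4807]
  [   0.2649     1.5600     0.1030]
  [   0.4857     0.6377     1.3000]
First solve x = (I − A)⁻¹ d = adj(I−A)·d / det(I−A); in particular x_2 = (0.1350·155 + 0.7950·180 + 0.0525·190) / 0.509625 = 174.00 / 0.509625 ≈ 341.4275.
Intermediate flow from 3 to 2: z_32 = a_32 · x_2 = 0.25 × 174.00 / 0.509625 = 43.50 / 0.509625 ≈ 85.36.

z_32 = 85.36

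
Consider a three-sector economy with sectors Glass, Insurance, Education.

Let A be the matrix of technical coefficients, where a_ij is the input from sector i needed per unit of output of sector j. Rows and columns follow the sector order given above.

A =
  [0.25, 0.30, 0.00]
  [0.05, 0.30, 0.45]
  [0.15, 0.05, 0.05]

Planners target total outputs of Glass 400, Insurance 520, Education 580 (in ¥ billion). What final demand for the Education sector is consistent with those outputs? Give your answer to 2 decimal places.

d_E = 465.00

I − A =
  [   0.75    -0.30     0.00]
  [  -0.05     0.70    -0.45]
  [  -0.15    -0.05     0.95]
d = (I − A) x:
  d_G = (+0.75)·400 + (-0.30)·520 + (+0.00)·580 = 144.00
  d_I = (-0.05)·400 + (+0.70)·520 + (-0.45)·580 = 83.00
  d_E = (-0.15)·400 + (-0.05)·520 + (+0.95)·580 = 465.00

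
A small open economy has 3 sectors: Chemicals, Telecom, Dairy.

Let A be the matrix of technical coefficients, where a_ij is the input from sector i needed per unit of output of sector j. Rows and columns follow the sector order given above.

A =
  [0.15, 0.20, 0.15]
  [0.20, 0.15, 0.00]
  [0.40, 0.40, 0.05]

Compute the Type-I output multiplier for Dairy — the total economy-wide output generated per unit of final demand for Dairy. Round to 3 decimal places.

I − A =
  [   0.85    -0.20    -0.15]
  [  -0.20     0.85     0.00]
  [  -0.40    -0.40     0.95]
Cofactors of I−A, C_ij = (−1)^(i+j)·(minor ij) (rows/columns in the sector order above):
  C_11 = (0.85)(0.95) − (0.00)(-0.40) = 0.8075
  C_12 = −[(-0.20)(0.95) − (0.00)(-0.40)] = 0.1900
  C_13 = (-0.20)(-0.40) − (0.85)(-0.40) = 0.4200
  C_21 = −[(-0.20)(0.95) − (-0.15)(-0.40)] = 0.2500
  C_22 = (0.85)(0.95) − (-0.15)(-0.40) = 0.7475
  C_23 = −[(0.85)(-0.40) − (-0.20)(-0.40)] = 0.4200
  C_31 = (-0.20)(0.00) − (-0.15)(0.85) = 0.1275
  C_32 = −[(0.85)(0.00) − (-0.15)(-0.20)] = 0.0300
  C_33 = (0.85)(0.85) − (-0.20)(-0.20) = 0.6825
det(I−A) = Σ_j (I−A)_1j·C_1j = (0.85)(0.8075) + (-0.20)(0.1900) + (-0.15)(0.4200) = 0.585375
adj(I−A) = Cᵀ =
  [ 0.8075   0.2500   0.1275]
  [ 0.1900   0.7475   0.0300]
  [ 0.4200   0.4200   0.6825]
(I − A)⁻¹ = adj(I−A) / det(I−A) ≈
  [   1.3795     0.4271     0.2178]
  [   0.3246     1.2770     0.0512]
  [   0.7175     0.7175     1.1659]
The output multiplier for sector j is the column-j sum of the Leontief inverse (I − A)⁻¹ = adj(I−A) / det(I−A).
Column 3 of adj(I−A): (0.1275, 0.0300, 0.6825); det(I−A) = 0.585375.
m_3 = (0.1275 + 0.0300 + 0.6825) / 0.585375 = 0.84 / 0.585375 ≈ 1.435.

m_3 = 1.435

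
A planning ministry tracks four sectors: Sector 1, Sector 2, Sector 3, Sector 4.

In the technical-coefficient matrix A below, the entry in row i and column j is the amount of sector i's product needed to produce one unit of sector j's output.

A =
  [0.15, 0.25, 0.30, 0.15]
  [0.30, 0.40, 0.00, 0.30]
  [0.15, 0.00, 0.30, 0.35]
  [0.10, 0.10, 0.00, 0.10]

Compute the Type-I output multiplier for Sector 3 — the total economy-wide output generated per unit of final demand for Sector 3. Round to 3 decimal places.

I − A =
  [   0.85    -0.25    -0.30    -0.15]
  [  -0.30     0.60     0.00    -0.30]
  [  -0.15     0.00     0.70    -0.35]
  [  -0.10    -0.10     0.00     0.90]
Compute the cofactors C_ij = (−1)^(i+j)·(3×3 minor ij) of I−A; the adjugate is their transpose:
adj(I−A) = Cᵀ =
  [ 0.3570   0.1785   0.1530   0.1785]
  [ 0.2100   0.4740   0.0900   0.2280]
  [ 0.1080   0.0745   0.3450   0.1770]
  [ 0.0630   0.0725   0.0270   0.2775]
det(I−A) = Σ_j (I−A)_1j·C_1j = (0.85)(0.3570) + (-0.25)(0.2100) + (-0.30)(0.1080) + (-0.15)(0.0630) = 0.2091
(I − A)⁻¹ = adj(I−A) / det(I−A) ≈
  [   1.7073     0.8537     0.7317     0.8537]
  [   1.0043     2.2669     0.4304     1.0904]
  [   0.5165     0.3563     1.6499     0.8465]
  [   0.3013     0.3467     0.1291     1.3271]
The output multiplier for sector j is the column-j sum of the Leontief inverse (I − A)⁻¹ = adj(I−A) / det(I−A).
Column 3 of adj(I−A): (0.1530, 0.0900, 0.3450, 0.0270); det(I−A) = 0.2091.
m_3 = (0.1530 + 0.0900 + 0.3450 + 0.0270) / 0.2091 = 0.615 / 0.2091 ≈ 2.941.

m_3 = 2.941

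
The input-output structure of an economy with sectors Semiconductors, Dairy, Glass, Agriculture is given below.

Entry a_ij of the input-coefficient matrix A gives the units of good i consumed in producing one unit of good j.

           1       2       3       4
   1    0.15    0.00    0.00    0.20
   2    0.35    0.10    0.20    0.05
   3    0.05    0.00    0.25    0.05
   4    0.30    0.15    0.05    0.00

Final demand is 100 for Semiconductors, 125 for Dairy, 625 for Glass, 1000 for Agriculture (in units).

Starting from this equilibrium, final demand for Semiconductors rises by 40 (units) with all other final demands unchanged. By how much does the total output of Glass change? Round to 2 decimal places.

Δx_3 = 4.70

I − A =
  [   0.85     0.00     0.00    -0.20]
  [  -0.35     0.90    -0.20    -0.05]
  [  -0.05     0.00     0.75    -0.05]
  [  -0.30    -0.15    -0.05     1.00]
Compute the cofactors C_ij = (−1)^(i+j)·(3×3 minor ij) of I−A; the adjugate is their transpose:
adj(I−A) = Cᵀ =
  [ 0.665625   0.022500   0.015000   0.135000]
  [ 0.286000   0.589875   0.163625   0.094875]
  [ 0.060750   0.007875   0.694125   0.047250]
  [ 0.245625   0.095625   0.063750   0.573750]
det(I−A) = Σ_j (I−A)_1j·C_1j = (0.85)(0.665625) + (0.00)(0.286000) + (0.00)(0.060750) + (-0.20)(0.245625) = 0.51665625
(I − A)⁻¹ = adj(I−A) / det(I−A) ≈
  [   1.2883     0.0435     0.0290     0.2613]
  [   0.5536     1.1417     0.3167     0.1836]
  [   0.1176     0.0152     1.3435     0.0915]
  [   0.4754     0.1851     0.1234     1.1105]
Δx = (I − A)⁻¹ Δd with Δd having +40 in the Semiconductors component and 0 elsewhere.
So Δx_3 = L_31 · (+40), where L_31 = adj(I−A)_31 / det(I−A) = 0.060750 / 0.51665625.
Δx_3 = 0.060750 × (+40) / 0.51665625 = 2.43 / 0.51665625 ≈ 4.70.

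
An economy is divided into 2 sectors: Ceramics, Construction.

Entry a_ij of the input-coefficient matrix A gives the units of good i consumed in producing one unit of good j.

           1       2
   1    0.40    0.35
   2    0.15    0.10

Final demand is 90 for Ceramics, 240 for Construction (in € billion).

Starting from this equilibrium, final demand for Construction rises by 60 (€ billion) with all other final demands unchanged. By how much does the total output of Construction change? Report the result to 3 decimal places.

Δx_2 = 73.846

I − A =
  [   0.60    -0.35]
  [  -0.15     0.90]
det(I−A) = (0.60)(0.90) − (-0.35)(-0.15) = 0.4875
adj(I−A) = [[0.90, 0.35], [0.15, 0.60]]
(I − A)⁻¹ = adj(I−A) / det(I−A) ≈
  [   1.8462     0.7179]
  [   0.3077     1.2308]
Δx = (I − A)⁻¹ Δd with Δd having +60 in the Construction component and 0 elsewhere.
So Δx_2 = L_22 · (+60), where L_22 = adj(I−A)_22 / det(I−A) = 0.60 / 0.4875.
Δx_2 = 0.60 × (+60) / 0.4875 = 36.00 / 0.4875 ≈ 73.846.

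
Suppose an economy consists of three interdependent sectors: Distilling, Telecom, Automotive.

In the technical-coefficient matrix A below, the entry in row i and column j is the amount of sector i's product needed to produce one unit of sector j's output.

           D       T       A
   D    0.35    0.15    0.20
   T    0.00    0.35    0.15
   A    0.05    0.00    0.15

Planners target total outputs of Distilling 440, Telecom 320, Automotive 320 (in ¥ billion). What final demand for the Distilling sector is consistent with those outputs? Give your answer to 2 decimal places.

d_D = 174.00

I − A =
  [   0.65    -0.15    -0.20]
  [   0.00     0.65    -0.15]
  [  -0.05     0.00     0.85]
d = (I − A) x:
  d_D = (+0.65)·440 + (-0.15)·320 + (-0.20)·320 = 174.00
  d_T = (+0.00)·440 + (+0.65)·320 + (-0.15)·320 = 160.00
  d_A = (-0.05)·440 + (+0.00)·320 + (+0.85)·320 = 250.00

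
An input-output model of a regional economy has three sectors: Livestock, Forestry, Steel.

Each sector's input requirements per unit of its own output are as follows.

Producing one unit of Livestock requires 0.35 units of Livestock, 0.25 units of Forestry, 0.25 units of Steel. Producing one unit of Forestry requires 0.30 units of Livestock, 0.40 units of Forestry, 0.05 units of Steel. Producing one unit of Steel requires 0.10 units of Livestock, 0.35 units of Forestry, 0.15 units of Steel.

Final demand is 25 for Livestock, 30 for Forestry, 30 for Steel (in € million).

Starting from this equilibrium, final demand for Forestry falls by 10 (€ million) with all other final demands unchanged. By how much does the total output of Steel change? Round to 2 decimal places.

Δx_S = -5.03

I − A =
  [   0.65    -0.30    -0.10]
  [  -0.25     0.60    -0.35]
  [  -0.25    -0.05     0.85]
Cofactors of I−A, C_ij = (−1)^(i+j)·(minor ij) (rows/columns in the sector order above):
  C_11 = (0.60)(0.85) − (-0.35)(-0.05) = 0.4925
  C_12 = −[(-0.25)(0.85) − (-0.35)(-0.25)] = 0.3000
  C_13 = (-0.25)(-0.05) − (0.60)(-0.25) = 0.1625
  C_21 = −[(-0.30)(0.85) − (-0.10)(-0.05)] = 0.2600
  C_22 = (0.65)(0.85) − (-0.10)(-0.25) = 0.5275
  C_23 = −[(0.65)(-0.05) − (-0.30)(-0.25)] = 0.1075
  C_31 = (-0.30)(-0.35) − (-0.10)(0.60) = 0.1650
  C_32 = −[(0.65)(-0.35) − (-0.10)(-0.25)] = 0.2525
  C_33 = (0.65)(0.60) − (-0.30)(-0.25) = 0.3150
det(I−A) = Σ_j (I−A)_1j·C_1j = (0.65)(0.4925) + (-0.30)(0.3000) + (-0.10)(0.1625) = 0.213875
adj(I−A) = Cᵀ =
  [ 0.4925   0.2600   0.1650]
  [ 0.3000   0.5275   0.2525]
  [ 0.1625   0.1075   0.3150]
(I − A)⁻¹ = adj(I−A) / det(I−A) ≈
  [   2.3027     1.2157     0.7715]
  [   1.4027     2.4664     1.1806]
  [   0.7598     0.5026     1.4728]
Δx = (I − A)⁻¹ Δd with Δd having -10 in the Forestry component and 0 elsewhere.
So Δx_S = L_SF · (-10), where L_SF = adj(I−A)_SF / det(I−A) = 0.1075 / 0.213875.
Δx_S = 0.1075 × (-10) / 0.213875 = -1.075 / 0.213875 ≈ -5.03.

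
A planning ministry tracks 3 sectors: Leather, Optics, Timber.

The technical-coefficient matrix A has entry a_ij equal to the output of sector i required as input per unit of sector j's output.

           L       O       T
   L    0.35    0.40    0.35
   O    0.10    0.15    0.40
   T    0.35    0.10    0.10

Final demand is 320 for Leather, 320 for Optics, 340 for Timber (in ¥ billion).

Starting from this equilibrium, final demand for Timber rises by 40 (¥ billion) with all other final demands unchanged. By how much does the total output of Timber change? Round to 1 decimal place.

I − A =
  [   0.65    -0.40    -0.35]
  [  -0.10     0.85    -0.40]
  [  -0.35    -0.10     0.90]
Cofactors of I−A, C_ij = (−1)^(i+j)·(minor ij) (rows/columns in the sector order above):
  C_11 = (0.85)(0.90) − (-0.40)(-0.10) = 0.7250
  C_12 = −[(-0.10)(0.90) − (-0.40)(-0.35)] = 0.2300
  C_13 = (-0.10)(-0.10) − (0.85)(-0.35) = 0.3075
  C_21 = −[(-0.40)(0.90) − (-0.35)(-0.10)] = 0.3950
  C_22 = (0.65)(0.90) − (-0.35)(-0.35) = 0.4625
  C_23 = −[(0.65)(-0.10) − (-0.40)(-0.35)] = 0.2050
  C_31 = (-0.40)(-0.40) − (-0.35)(0.85) = 0.4575
  C_32 = −[(0.65)(-0.40) − (-0.35)(-0.10)] = 0.2950
  C_33 = (0.65)(0.85) − (-0.40)(-0.10) = 0.5125
det(I−A) = Σ_j (I−A)_1j·C_1j = (0.65)(0.7250) + (-0.40)(0.2300) + (-0.35)(0.3075) = 0.271625
adj(I−A) = Cᵀ =
  [ 0.7250   0.3950   0.4575]
  [ 0.2300   0.4625   0.2950]
  [ 0.3075   0.2050   0.5125]
(I − A)⁻¹ = adj(I−A) / det(I−A) ≈
  [   2.6691     1.4542     1.6843]
  [   0.8468     1.7027     1.0861]
  [   1.1321     0.7547     1.8868]
Δx = (I − A)⁻¹ Δd with Δd having +40 in the Timber component and 0 elsewhere.
So Δx_T = L_TT · (+40), where L_TT = adj(I−A)_TT / det(I−A) = 0.5125 / 0.271625.
Δx_T = 0.5125 × (+40) / 0.271625 = 20.50 / 0.271625 ≈ 75.5.

Δx_T = 75.5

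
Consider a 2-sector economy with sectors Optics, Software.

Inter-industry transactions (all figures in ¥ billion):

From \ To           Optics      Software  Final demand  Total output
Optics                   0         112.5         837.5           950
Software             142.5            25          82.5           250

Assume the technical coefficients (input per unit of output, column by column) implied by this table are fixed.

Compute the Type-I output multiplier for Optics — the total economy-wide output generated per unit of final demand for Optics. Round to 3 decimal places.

Technical coefficients a_ij = z_ij / X_j:
  a_11 = 0/950 = 0.00, a_21 = 142.5/950 = 0.15
  a_12 = 112.5/250 = 0.45, a_22 = 25/250 = 0.10
I − A =
  [   1.00    -0.45]
  [  -0.15     0.90]
det(I−A) = (1.00)(0.90) − (-0.45)(-0.15) = 0.8325
adj(I−A) = [[0.90, 0.45], [0.15, 1.00]]
(I − A)⁻¹ = adj(I−A) / det(I−A) ≈
  [   1.0811     0.5405]
  [   0.1802     1.2012]
The output multiplier for sector j is the column-j sum of the Leontief inverse (I − A)⁻¹ = adj(I−A) / det(I−A).
Column 1 of adj(I−A): (0.90, 0.15); det(I−A) = 0.8325.
m_1 = (0.90 + 0.15) / 0.8325 = 1.05 / 0.8325 ≈ 1.261.

m_1 = 1.261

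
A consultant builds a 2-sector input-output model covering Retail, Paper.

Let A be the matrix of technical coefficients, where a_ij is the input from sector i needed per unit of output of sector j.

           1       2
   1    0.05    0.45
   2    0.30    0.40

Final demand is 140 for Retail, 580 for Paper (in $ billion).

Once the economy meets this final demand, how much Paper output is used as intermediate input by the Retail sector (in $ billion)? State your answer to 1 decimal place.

I − A =
  [   0.95    -0.45]
  [  -0.30     0.60]
det(I−A) = (0.95)(0.60) − (-0.45)(-0.30) = 0.4350
adj(I−A) = [[0.60, 0.45], [0.30, 0.95]]
(I − A)⁻¹ = adj(I−A) / det(I−A) ≈
  [   1.3793     1.0345]
  [   0.6897     2.1839]
First solve x = (I − A)⁻¹ d = adj(I−A)·d / det(I−A); in particular x_1 = (0.60·140 + 0.45·580) / 0.4350 = 345.00 / 0.4350 ≈ 793.103.
Intermediate flow from 2 to 1: z_21 = a_21 · x_1 = 0.30 × 345.00 / 0.4350 = 103.50 / 0.4350 ≈ 237.9.

z_21 = 237.9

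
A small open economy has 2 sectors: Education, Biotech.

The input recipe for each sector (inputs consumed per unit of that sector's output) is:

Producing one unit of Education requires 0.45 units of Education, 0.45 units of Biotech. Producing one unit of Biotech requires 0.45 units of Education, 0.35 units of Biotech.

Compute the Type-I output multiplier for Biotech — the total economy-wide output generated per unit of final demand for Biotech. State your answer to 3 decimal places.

I − A =
  [   0.55    -0.45]
  [  -0.45     0.65]
det(I−A) = (0.55)(0.65) − (-0.45)(-0.45) = 0.1550
adj(I−A) = [[0.65, 0.45], [0.45, 0.55]]
(I − A)⁻¹ = adj(I−A) / det(I−A) ≈
  [   4.1935     2.9032]
  [   2.9032     3.5484]
The output multiplier for sector j is the column-j sum of the Leontief inverse (I − A)⁻¹ = adj(I−A) / det(I−A).
Column B of adj(I−A): (0.45, 0.55); det(I−A) = 0.1550.
m_B = (0.45 + 0.55) / 0.1550 = 1.00 / 0.1550 ≈ 6.452.

m_B = 6.452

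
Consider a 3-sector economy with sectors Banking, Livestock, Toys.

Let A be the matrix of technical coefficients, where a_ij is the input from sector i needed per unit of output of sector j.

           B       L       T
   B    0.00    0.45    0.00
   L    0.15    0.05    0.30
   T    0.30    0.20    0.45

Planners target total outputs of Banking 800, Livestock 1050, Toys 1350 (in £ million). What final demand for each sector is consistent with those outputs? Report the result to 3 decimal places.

I − A =
  [   1.00    -0.45     0.00]
  [  -0.15     0.95    -0.30]
  [  -0.30    -0.20     0.55]
d = (I − A) x:
  d_B = (+1.00)·800 + (-0.45)·1050 + (+0.00)·1350 = 327.500
  d_L = (-0.15)·800 + (+0.95)·1050 + (-0.30)·1350 = 472.500
  d_T = (-0.30)·800 + (-0.20)·1050 + (+0.55)·1350 = 292.500

d_B = 327.500, d_L = 472.500, d_T = 292.500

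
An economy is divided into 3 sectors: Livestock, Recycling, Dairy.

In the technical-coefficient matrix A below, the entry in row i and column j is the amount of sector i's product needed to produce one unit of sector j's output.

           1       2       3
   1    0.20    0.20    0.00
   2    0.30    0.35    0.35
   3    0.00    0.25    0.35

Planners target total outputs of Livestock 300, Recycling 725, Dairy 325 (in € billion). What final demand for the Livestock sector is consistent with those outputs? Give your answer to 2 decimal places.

I − A =
  [   0.80    -0.20     0.00]
  [  -0.30     0.65    -0.35]
  [   0.00    -0.25     0.65]
d = (I − A) x:
  d_1 = (+0.80)·300 + (-0.20)·725 + (+0.00)·325 = 95.00
  d_2 = (-0.30)·300 + (+0.65)·725 + (-0.35)·325 = 267.50
  d_3 = (+0.00)·300 + (-0.25)·725 + (+0.65)·325 = 30.00

d_1 = 95.00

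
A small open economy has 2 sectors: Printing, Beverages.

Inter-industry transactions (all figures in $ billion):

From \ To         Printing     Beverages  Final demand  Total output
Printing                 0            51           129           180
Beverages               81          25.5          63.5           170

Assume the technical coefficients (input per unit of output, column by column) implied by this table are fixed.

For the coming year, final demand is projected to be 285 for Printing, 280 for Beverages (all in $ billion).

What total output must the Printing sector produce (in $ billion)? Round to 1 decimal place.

Technical coefficients a_ij = z_ij / X_j:
  a_PP = 0/180 = 0.00, a_BP = 81/180 = 0.45
  a_PB = 51/170 = 0.30, a_BB = 25.5/170 = 0.15
I − A =
  [   1.00    -0.30]
  [  -0.45     0.85]
det(I−A) = (1.00)(0.85) − (-0.30)(-0.45) = 0.7150
adj(I−A) = [[0.85, 0.30], [0.45, 1.00]]
(I − A)⁻¹ = adj(I−A) / det(I−A) ≈
  [   1.1888     0.4196]
  [   0.6294     1.3986]
x = (I − A)⁻¹ d = adj(I−A)·d / det(I−A), with det(I−A) = 0.7150:
  x_P = (0.85·285 + 0.30·280) / 0.7150 = 326.25 / 0.7150 ≈ 456.3
  x_B = (0.45·285 + 1.00·280) / 0.7150 = 408.25 / 0.7150 ≈ 571.0

x_P = 456.3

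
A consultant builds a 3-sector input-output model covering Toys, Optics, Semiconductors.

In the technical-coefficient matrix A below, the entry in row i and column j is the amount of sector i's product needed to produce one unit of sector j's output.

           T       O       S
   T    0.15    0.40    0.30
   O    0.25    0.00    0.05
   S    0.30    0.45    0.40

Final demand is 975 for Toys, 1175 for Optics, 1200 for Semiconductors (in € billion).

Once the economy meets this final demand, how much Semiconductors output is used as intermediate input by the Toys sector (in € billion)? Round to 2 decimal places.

I − A =
  [   0.85    -0.40    -0.30]
  [  -0.25     1.00    -0.05]
  [  -0.30    -0.45     0.60]
Cofactors of I−A, C_ij = (−1)^(i+j)·(minor ij) (rows/columns in the sector order above):
  C_11 = (1.00)(0.60) − (-0.05)(-0.45) = 0.5775
  C_12 = −[(-0.25)(0.60) − (-0.05)(-0.30)] = 0.1650
  C_13 = (-0.25)(-0.45) − (1.00)(-0.30) = 0.4125
  C_21 = −[(-0.40)(0.60) − (-0.30)(-0.45)] = 0.3750
  C_22 = (0.85)(0.60) − (-0.30)(-0.30) = 0.4200
  C_23 = −[(0.85)(-0.45) − (-0.40)(-0.30)] = 0.5025
  C_31 = (-0.40)(-0.05) − (-0.30)(1.00) = 0.3200
  C_32 = −[(0.85)(-0.05) − (-0.30)(-0.25)] = 0.1175
  C_33 = (0.85)(1.00) − (-0.40)(-0.25) = 0.7500
det(I−A) = Σ_j (I−A)_1j·C_1j = (0.85)(0.5775) + (-0.40)(0.1650) + (-0.30)(0.4125) = 0.301125
adj(I−A) = Cᵀ =
  [ 0.5775   0.3750   0.3200]
  [ 0.1650   0.4200   0.1175]
  [ 0.4125   0.5025   0.7500]
(I − A)⁻¹ = adj(I−A) / det(I−A) ≈
  [   1.9178     1.2453     1.0627]
  [   0.5479     1.3948     0.3902]
  [   1.3699     1.6687     2.4907]
First solve x = (I − A)⁻¹ d = adj(I−A)·d / det(I−A); in particular x_T = (0.5775·975 + 0.3750·1175 + 0.3200·1200) / 0.301125 = 1387.6875 / 0.301125 ≈ 4608.3437.
Intermediate flow from S to T: z_ST = a_ST · x_T = 0.30 × 1387.6875 / 0.301125 = 416.30625 / 0.301125 ≈ 1382.50.

z_ST = 1382.50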